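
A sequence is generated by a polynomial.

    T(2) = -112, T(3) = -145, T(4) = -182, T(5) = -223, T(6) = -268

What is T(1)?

-33  -37  -41  -45
-4  -4  -4
The second differences are constant at -4.
Work back: -33 + 4 = -29;  -112 + 29 = -83

-83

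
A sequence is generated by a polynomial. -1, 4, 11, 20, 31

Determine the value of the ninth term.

95

D1: 5 , 7 , 9 , 11
D2: 2 , 2 , 2
The second differences are constant (2).
11 + 2 = 13;  31 + 13 = 44
13 + 2 = 15;  44 + 15 = 59
15 + 2 = 17;  59 + 17 = 76
17 + 2 = 19;  76 + 19 = 95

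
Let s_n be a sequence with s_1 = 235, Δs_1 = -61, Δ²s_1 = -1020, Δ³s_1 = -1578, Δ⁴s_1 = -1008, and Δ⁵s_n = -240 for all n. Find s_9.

Build the table forward from the leading diagonal:
Fifth differences: -240, -240, -240, -240, -240, -240, -240, -240, -240
Fourth differences: -1008, -1248, -1488, -1728, -1968, -2208, -2448, -2688, -2928
Third differences: -1578, -2586, -3834, -5322, -7050, -9018, -11226, -13674, -16362
Second differences: -1020, -2598, -5184, -9018, -14340, -21390, -30408, -41634, -55308
First differences: -61, -1081, -3679, -8863, -17881, -32221, -53611, -84019, -125653
s: 235, 174, -907, -4586, -13449, -31330, -63551, -117162, -201181

-201181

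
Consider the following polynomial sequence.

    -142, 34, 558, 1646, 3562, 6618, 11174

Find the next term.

17638

176  524  1088  1916  3056  4556
348  564  828  1140  1500
216  264  312  360
48  48  48
Fourth differences constant at 48.
360 + 48 = 408;  1500 + 408 = 1908;  4556 + 1908 = 6464;  11174 + 6464 = 17638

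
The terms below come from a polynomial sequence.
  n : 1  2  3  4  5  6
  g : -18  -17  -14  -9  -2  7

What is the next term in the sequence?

18

Δ: 1, 3, 5, 7, 9
Δ²: 2, 2, 2, 2
Constant second difference = 2, so extend:
9 + 2 = 11;  7 + 11 = 18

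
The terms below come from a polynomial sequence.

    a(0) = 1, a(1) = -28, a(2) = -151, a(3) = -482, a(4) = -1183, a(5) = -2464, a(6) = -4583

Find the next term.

D1: -29, -123, -331, -701, -1281, -2119
D2: -94, -208, -370, -580, -838
D3: -114, -162, -210, -258
D4: -48, -48, -48
Fourth differences constant at -48.
-258 − 48 = -306;  -838 − 306 = -1144;  -2119 − 1144 = -3263;  -4583 − 3263 = -7846

-7846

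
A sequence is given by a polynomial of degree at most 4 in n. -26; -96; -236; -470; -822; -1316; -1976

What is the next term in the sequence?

Δ: -70, -140, -234, -352, -494, -660
Δ²: -70, -94, -118, -142, -166
Δ³: -24, -24, -24, -24
Third differences constant at -24.
-166 − 24 = -190;  -660 − 190 = -850;  -1976 − 850 = -2826

-2826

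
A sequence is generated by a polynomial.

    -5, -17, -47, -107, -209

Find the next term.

D1: -12, -30, -60, -102
D2: -18, -30, -42
D3: -12, -12
The third differences are constant (-12).
-42 − 12 = -54;  -102 − 54 = -156;  -209 − 156 = -365

-365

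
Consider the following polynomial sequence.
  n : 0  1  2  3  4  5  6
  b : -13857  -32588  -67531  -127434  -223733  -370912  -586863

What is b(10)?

-2635667

D1: -18731, -34943, -59903, -96299, -147179, -215951
D2: -16212, -24960, -36396, -50880, -68772
D3: -8748, -11436, -14484, -17892
D4: -2688, -3048, -3408
D5: -360, -360
The fifth differences are constant (-360).
-3408 − 360 = -3768;  -17892 − 3768 = -21660;  -68772 − 21660 = -90432;  -215951 − 90432 = -306383;  -586863 − 306383 = -893246
-3768 − 360 = -4128;  -21660 − 4128 = -25788;  -90432 − 25788 = -116220;  -306383 − 116220 = -422603;  -893246 − 422603 = -1315849
-4128 − 360 = -4488;  -25788 − 4488 = -30276;  -116220 − 30276 = -146496;  -422603 − 146496 = -569099;  -1315849 − 569099 = -1884948
-4488 − 360 = -4848;  -30276 − 4848 = -35124;  -146496 − 35124 = -181620;  -569099 − 181620 = -750719;  -1884948 − 750719 = -2635667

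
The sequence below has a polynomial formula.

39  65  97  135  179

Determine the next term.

229

D1: 26, 32, 38, 44
D2: 6, 6, 6
Second differences constant at 6.
44 + 6 = 50;  179 + 50 = 229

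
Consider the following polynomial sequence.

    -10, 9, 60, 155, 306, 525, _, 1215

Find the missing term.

824

Using the first 6 terms:
Δ: 19, 51, 95, 151, 219
Δ²: 32, 44, 56, 68
Δ³: 12, 12, 12
Constant third difference = 12.
Extend forward: 68 + 12 = 80;  219 + 80 = 299;  525 + 299 = 824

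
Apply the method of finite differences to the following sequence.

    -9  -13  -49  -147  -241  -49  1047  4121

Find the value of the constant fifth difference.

120

D1: -4, -36, -98, -94, 192, 1096, 3074
D2: -32, -62, 4, 286, 904, 1978
D3: -30, 66, 282, 618, 1074
D4: 96, 216, 336, 456
D5: 120, 120, 120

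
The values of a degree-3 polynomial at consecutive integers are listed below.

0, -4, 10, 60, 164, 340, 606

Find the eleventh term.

2930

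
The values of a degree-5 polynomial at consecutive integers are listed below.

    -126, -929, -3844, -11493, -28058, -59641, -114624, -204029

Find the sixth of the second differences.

D1: -803, -2915, -7649, -16565, -31583, -54983, -89405
D2: -2112, -4734, -8916, -15018, -23400, -34422
D3: -2622, -4182, -6102, -8382, -11022
D4: -1560, -1920, -2280, -2640
D5: -360, -360, -360

-34422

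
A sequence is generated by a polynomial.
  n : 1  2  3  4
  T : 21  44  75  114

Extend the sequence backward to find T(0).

6

Δ: 23, 31, 39
Δ²: 8, 8
The second differences are constant at 8.
Work back: 23 − 8 = 15;  21 − 15 = 6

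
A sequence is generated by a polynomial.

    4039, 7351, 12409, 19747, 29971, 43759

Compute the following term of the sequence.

D1: 3312  5058  7338  10224  13788
D2: 1746  2280  2886  3564
D3: 534  606  678
D4: 72  72
Fourth differences constant at 72.
678 + 72 = 750;  3564 + 750 = 4314;  13788 + 4314 = 18102;  43759 + 18102 = 61861

61861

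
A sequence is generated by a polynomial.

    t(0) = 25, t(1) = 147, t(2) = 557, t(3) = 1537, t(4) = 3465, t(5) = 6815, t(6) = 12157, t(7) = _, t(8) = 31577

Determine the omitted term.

20157

Using the first 7 terms:
D1: 122  410  980  1928  3350  5342
D2: 288  570  948  1422  1992
D3: 282  378  474  570
D4: 96  96  96
Constant fourth difference = 96.
Extend forward: 570 + 96 = 666;  1992 + 666 = 2658;  5342 + 2658 = 8000;  12157 + 8000 = 20157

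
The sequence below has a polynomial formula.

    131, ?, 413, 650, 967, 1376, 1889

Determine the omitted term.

Using the last 5 terms:
237, 317, 409, 513
80, 92, 104
12, 12
Constant third difference = 12.
Extend backward: 80 − 12 = 68;  237 − 68 = 169;  413 − 169 = 244

244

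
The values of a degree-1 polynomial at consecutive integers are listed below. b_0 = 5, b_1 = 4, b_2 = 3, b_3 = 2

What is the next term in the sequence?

1

-1  -1  -1
Constant first difference = -1, so extend:
2 − 1 = 1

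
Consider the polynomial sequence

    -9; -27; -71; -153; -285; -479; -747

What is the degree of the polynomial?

3

Δ: -18, -44, -82, -132, -194, -268
Δ²: -26, -38, -50, -62, -74
Δ³: -12, -12, -12, -12
The third differences are constant, so the polynomial has degree 3.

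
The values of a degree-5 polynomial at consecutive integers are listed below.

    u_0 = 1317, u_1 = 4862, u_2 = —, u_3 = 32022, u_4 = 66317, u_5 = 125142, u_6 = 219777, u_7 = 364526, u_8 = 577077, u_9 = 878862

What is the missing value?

Using the last 7 terms:
Δ: 34295, 58825, 94635, 144749, 212551, 301785
Δ²: 24530, 35810, 50114, 67802, 89234
Δ³: 11280, 14304, 17688, 21432
Δ⁴: 3024, 3384, 3744
Δ⁵: 360, 360
Constant fifth difference = 360.
Extend backward: 3024 − 360 = 2664;  11280 − 2664 = 8616;  24530 − 8616 = 15914;  34295 − 15914 = 18381;  32022 − 18381 = 13641

13641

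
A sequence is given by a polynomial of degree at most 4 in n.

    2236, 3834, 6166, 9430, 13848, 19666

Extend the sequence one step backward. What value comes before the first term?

1198

1598, 2332, 3264, 4418, 5818
734, 932, 1154, 1400
198, 222, 246
24, 24
The fourth differences are constant at 24.
Work back: 198 − 24 = 174;  734 − 174 = 560;  1598 − 560 = 1038;  2236 − 1038 = 1198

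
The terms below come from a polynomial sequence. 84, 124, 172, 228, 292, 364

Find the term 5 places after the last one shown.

844

40, 48, 56, 64, 72
8, 8, 8, 8
Constant second difference = 8, so extend:
72 + 8 = 80;  364 + 80 = 444
80 + 8 = 88;  444 + 88 = 532
88 + 8 = 96;  532 + 96 = 628
96 + 8 = 104;  628 + 104 = 732
104 + 8 = 112;  732 + 112 = 844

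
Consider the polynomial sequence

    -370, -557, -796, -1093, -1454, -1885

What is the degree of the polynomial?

3

-187, -239, -297, -361, -431
-52, -58, -64, -70
-6, -6, -6
The third differences are constant, so the polynomial has degree 3.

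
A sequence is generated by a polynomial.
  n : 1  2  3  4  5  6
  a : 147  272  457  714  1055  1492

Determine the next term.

D1: 125, 185, 257, 341, 437
D2: 60, 72, 84, 96
D3: 12, 12, 12
Constant third difference = 12, so extend:
96 + 12 = 108;  437 + 108 = 545;  1492 + 545 = 2037

2037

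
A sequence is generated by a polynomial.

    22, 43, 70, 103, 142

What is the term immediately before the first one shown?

7

First differences: 21  27  33  39
Second differences: 6  6  6
The second differences are constant at 6.
Work back: 21 − 6 = 15;  22 − 15 = 7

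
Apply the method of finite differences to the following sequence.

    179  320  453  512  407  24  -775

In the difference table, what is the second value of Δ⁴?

-24

First differences: 141, 133, 59, -105, -383, -799
Second differences: -8, -74, -164, -278, -416
Third differences: -66, -90, -114, -138
Fourth differences: -24, -24, -24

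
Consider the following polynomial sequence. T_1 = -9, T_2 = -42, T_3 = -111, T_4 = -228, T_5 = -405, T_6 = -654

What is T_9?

D1: -33  -69  -117  -177  -249
D2: -36  -48  -60  -72
D3: -12  -12  -12
The third differences are constant (-12).
-72 − 12 = -84;  -249 − 84 = -333;  -654 − 333 = -987
-84 − 12 = -96;  -333 − 96 = -429;  -987 − 429 = -1416
-96 − 12 = -108;  -429 − 108 = -537;  -1416 − 537 = -1953

-1953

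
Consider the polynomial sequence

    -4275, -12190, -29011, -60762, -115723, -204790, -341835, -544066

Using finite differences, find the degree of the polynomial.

5

-7915, -16821, -31751, -54961, -89067, -137045, -202231
-8906, -14930, -23210, -34106, -47978, -65186
-6024, -8280, -10896, -13872, -17208
-2256, -2616, -2976, -3336
-360, -360, -360
The fifth differences are constant, so the polynomial has degree 5.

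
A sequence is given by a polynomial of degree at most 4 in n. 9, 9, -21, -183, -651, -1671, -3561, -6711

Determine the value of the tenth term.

-18711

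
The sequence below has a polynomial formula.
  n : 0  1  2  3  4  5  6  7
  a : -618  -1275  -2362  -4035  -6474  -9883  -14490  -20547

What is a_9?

-38139

First differences: -657  -1087  -1673  -2439  -3409  -4607  -6057
Second differences: -430  -586  -766  -970  -1198  -1450
Third differences: -156  -180  -204  -228  -252
Fourth differences: -24  -24  -24  -24
Constant fourth difference = -24, so extend:
-252 − 24 = -276;  -1450 − 276 = -1726;  -6057 − 1726 = -7783;  -20547 − 7783 = -28330
-276 − 24 = -300;  -1726 − 300 = -2026;  -7783 − 2026 = -9809;  -28330 − 9809 = -38139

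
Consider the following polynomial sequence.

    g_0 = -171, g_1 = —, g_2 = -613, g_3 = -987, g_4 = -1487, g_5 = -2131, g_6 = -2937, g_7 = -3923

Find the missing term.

Using the last 6 terms:
-374  -500  -644  -806  -986
-126  -144  -162  -180
-18  -18  -18
Constant third difference = -18.
Extend backward: -126 + 18 = -108;  -374 + 108 = -266;  -613 + 266 = -347

-347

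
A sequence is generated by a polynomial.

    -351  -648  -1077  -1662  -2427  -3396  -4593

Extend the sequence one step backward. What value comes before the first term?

-297, -429, -585, -765, -969, -1197
-132, -156, -180, -204, -228
-24, -24, -24, -24
The third differences are constant at -24.
Work back: -132 + 24 = -108;  -297 + 108 = -189;  -351 + 189 = -162

-162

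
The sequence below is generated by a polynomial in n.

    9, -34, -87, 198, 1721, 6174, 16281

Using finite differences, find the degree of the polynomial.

First differences: -43, -53, 285, 1523, 4453, 10107
Second differences: -10, 338, 1238, 2930, 5654
Third differences: 348, 900, 1692, 2724
Fourth differences: 552, 792, 1032
Fifth differences: 240, 240
The fifth differences are constant, so the polynomial has degree 5.

5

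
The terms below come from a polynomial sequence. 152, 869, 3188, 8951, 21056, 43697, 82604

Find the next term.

145283

D1: 717 , 2319 , 5763 , 12105 , 22641 , 38907
D2: 1602 , 3444 , 6342 , 10536 , 16266
D3: 1842 , 2898 , 4194 , 5730
D4: 1056 , 1296 , 1536
D5: 240 , 240
Constant fifth difference = 240, so extend:
1536 + 240 = 1776;  5730 + 1776 = 7506;  16266 + 7506 = 23772;  38907 + 23772 = 62679;  82604 + 62679 = 145283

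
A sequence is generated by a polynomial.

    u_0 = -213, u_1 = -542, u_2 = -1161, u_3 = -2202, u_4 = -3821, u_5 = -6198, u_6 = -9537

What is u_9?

-27726

First differences: -329  -619  -1041  -1619  -2377  -3339
Second differences: -290  -422  -578  -758  -962
Third differences: -132  -156  -180  -204
Fourth differences: -24  -24  -24
Fourth differences constant at -24.
-204 − 24 = -228;  -962 − 228 = -1190;  -3339 − 1190 = -4529;  -9537 − 4529 = -14066
-228 − 24 = -252;  -1190 − 252 = -1442;  -4529 − 1442 = -5971;  -14066 − 5971 = -20037
-252 − 24 = -276;  -1442 − 276 = -1718;  -5971 − 1718 = -7689;  -20037 − 7689 = -27726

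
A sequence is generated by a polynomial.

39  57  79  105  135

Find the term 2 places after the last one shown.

207

18, 22, 26, 30
4, 4, 4
The second differences are constant (4).
30 + 4 = 34;  135 + 34 = 169
34 + 4 = 38;  169 + 38 = 207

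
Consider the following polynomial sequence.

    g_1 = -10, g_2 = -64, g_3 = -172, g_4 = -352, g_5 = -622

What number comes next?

-1000

Δ: -54 , -108 , -180 , -270
Δ²: -54 , -72 , -90
Δ³: -18 , -18
Constant third difference = -18, so extend:
-90 − 18 = -108;  -270 − 108 = -378;  -622 − 378 = -1000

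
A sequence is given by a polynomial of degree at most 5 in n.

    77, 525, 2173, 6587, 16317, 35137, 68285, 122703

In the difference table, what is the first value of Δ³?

D1: 448, 1648, 4414, 9730, 18820, 33148, 54418
D2: 1200, 2766, 5316, 9090, 14328, 21270
D3: 1566, 2550, 3774, 5238, 6942
D4: 984, 1224, 1464, 1704
D5: 240, 240, 240

1566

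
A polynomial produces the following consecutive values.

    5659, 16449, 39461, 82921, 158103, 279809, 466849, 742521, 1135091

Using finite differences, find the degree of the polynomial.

10790, 23012, 43460, 75182, 121706, 187040, 275672, 392570
12222, 20448, 31722, 46524, 65334, 88632, 116898
8226, 11274, 14802, 18810, 23298, 28266
3048, 3528, 4008, 4488, 4968
480, 480, 480, 480
The fifth differences are constant, so the polynomial has degree 5.

5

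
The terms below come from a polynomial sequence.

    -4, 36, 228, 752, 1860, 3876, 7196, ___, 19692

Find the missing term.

12288

Using the first 7 terms:
Δ: 40, 192, 524, 1108, 2016, 3320
Δ²: 152, 332, 584, 908, 1304
Δ³: 180, 252, 324, 396
Δ⁴: 72, 72, 72
Constant fourth difference = 72.
Extend forward: 396 + 72 = 468;  1304 + 468 = 1772;  3320 + 1772 = 5092;  7196 + 5092 = 12288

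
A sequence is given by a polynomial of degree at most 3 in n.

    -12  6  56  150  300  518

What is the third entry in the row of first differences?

94

Δ: 18, 50, 94, 150, 218
Δ²: 32, 44, 56, 68
Δ³: 12, 12, 12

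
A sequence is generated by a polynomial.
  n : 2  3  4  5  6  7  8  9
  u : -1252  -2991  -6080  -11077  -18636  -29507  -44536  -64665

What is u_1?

-1739, -3089, -4997, -7559, -10871, -15029, -20129
-1350, -1908, -2562, -3312, -4158, -5100
-558, -654, -750, -846, -942
-96, -96, -96, -96
The fourth differences are constant at -96.
Work back: -558 + 96 = -462;  -1350 + 462 = -888;  -1739 + 888 = -851;  -1252 + 851 = -401

-401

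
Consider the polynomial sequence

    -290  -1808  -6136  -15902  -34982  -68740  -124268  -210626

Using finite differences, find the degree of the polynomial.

-1518, -4328, -9766, -19080, -33758, -55528, -86358
-2810, -5438, -9314, -14678, -21770, -30830
-2628, -3876, -5364, -7092, -9060
-1248, -1488, -1728, -1968
-240, -240, -240
The fifth differences are constant, so the polynomial has degree 5.

5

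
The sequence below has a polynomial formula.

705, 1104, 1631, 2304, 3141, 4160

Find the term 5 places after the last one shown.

First differences: 399  527  673  837  1019
Second differences: 128  146  164  182
Third differences: 18  18  18
Constant third difference = 18, so extend:
182 + 18 = 200;  1019 + 200 = 1219;  4160 + 1219 = 5379
200 + 18 = 218;  1219 + 218 = 1437;  5379 + 1437 = 6816
218 + 18 = 236;  1437 + 236 = 1673;  6816 + 1673 = 8489
236 + 18 = 254;  1673 + 254 = 1927;  8489 + 1927 = 10416
254 + 18 = 272;  1927 + 272 = 2199;  10416 + 2199 = 12615

12615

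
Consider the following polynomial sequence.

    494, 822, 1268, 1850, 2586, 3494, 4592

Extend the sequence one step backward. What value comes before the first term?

266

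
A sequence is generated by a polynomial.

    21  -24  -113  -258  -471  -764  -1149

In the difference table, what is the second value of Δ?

D1: -45, -89, -145, -213, -293, -385
D2: -44, -56, -68, -80, -92
D3: -12, -12, -12, -12

-89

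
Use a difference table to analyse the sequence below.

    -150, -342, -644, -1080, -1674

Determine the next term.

-2450

First differences: -192, -302, -436, -594
Second differences: -110, -134, -158
Third differences: -24, -24
Third differences constant at -24.
-158 − 24 = -182;  -594 − 182 = -776;  -1674 − 776 = -2450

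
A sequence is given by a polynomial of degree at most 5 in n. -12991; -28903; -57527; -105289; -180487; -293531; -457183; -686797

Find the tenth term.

D1: -15912, -28624, -47762, -75198, -113044, -163652, -229614
D2: -12712, -19138, -27436, -37846, -50608, -65962
D3: -6426, -8298, -10410, -12762, -15354
D4: -1872, -2112, -2352, -2592
D5: -240, -240, -240
The fifth differences are constant (-240).
-2592 − 240 = -2832;  -15354 − 2832 = -18186;  -65962 − 18186 = -84148;  -229614 − 84148 = -313762;  -686797 − 313762 = -1000559
-2832 − 240 = -3072;  -18186 − 3072 = -21258;  -84148 − 21258 = -105406;  -313762 − 105406 = -419168;  -1000559 − 419168 = -1419727

-1419727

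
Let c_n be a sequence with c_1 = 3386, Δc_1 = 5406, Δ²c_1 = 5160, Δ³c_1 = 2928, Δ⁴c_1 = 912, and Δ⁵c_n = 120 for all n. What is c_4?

38012

Build the table forward from the leading diagonal:
Δ⁵: 120, 120, 120, 120
Δ⁴: 912, 1032, 1152, 1272
Δ³: 2928, 3840, 4872, 6024
Δ²: 5160, 8088, 11928, 16800
Δ: 5406, 10566, 18654, 30582
c: 3386, 8792, 19358, 38012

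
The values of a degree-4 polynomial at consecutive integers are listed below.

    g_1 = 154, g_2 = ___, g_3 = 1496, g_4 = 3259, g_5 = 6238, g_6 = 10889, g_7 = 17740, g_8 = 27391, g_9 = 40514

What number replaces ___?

565

Using the last 7 terms:
First differences: 1763, 2979, 4651, 6851, 9651, 13123
Second differences: 1216, 1672, 2200, 2800, 3472
Third differences: 456, 528, 600, 672
Fourth differences: 72, 72, 72
Constant fourth difference = 72.
Extend backward: 456 − 72 = 384;  1216 − 384 = 832;  1763 − 832 = 931;  1496 − 931 = 565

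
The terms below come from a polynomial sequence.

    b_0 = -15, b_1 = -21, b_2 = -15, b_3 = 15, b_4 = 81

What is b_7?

D1: -6, 6, 30, 66
D2: 12, 24, 36
D3: 12, 12
The third differences are constant (12).
36 + 12 = 48;  66 + 48 = 114;  81 + 114 = 195
48 + 12 = 60;  114 + 60 = 174;  195 + 174 = 369
60 + 12 = 72;  174 + 72 = 246;  369 + 246 = 615

615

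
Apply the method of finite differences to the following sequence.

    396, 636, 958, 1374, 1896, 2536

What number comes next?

First differences: 240, 322, 416, 522, 640
Second differences: 82, 94, 106, 118
Third differences: 12, 12, 12
Constant third difference = 12, so extend:
118 + 12 = 130;  640 + 130 = 770;  2536 + 770 = 3306

3306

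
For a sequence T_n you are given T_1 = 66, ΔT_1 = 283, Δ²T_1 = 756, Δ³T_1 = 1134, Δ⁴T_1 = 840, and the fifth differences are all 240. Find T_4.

Build the table forward from the leading diagonal:
Δ⁵: 240, 240, 240, 240
Δ⁴: 840, 1080, 1320, 1560
Δ³: 1134, 1974, 3054, 4374
Δ²: 756, 1890, 3864, 6918
Δ: 283, 1039, 2929, 6793
T: 66, 349, 1388, 4317

4317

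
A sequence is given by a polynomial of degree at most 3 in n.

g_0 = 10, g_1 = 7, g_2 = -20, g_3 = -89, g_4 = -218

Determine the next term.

-3, -27, -69, -129
-24, -42, -60
-18, -18
Third differences constant at -18.
-60 − 18 = -78;  -129 − 78 = -207;  -218 − 207 = -425

-425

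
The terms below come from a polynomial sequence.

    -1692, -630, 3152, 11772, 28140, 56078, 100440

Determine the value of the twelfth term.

1062, 3782, 8620, 16368, 27938, 44362
2720, 4838, 7748, 11570, 16424
2118, 2910, 3822, 4854
792, 912, 1032
120, 120
Constant fifth difference = 120, so extend:
1032 + 120 = 1152;  4854 + 1152 = 6006;  16424 + 6006 = 22430;  44362 + 22430 = 66792;  100440 + 66792 = 167232
1152 + 120 = 1272;  6006 + 1272 = 7278;  22430 + 7278 = 29708;  66792 + 29708 = 96500;  167232 + 96500 = 263732
1272 + 120 = 1392;  7278 + 1392 = 8670;  29708 + 8670 = 38378;  96500 + 38378 = 134878;  263732 + 134878 = 398610
1392 + 120 = 1512;  8670 + 1512 = 10182;  38378 + 10182 = 48560;  134878 + 48560 = 183438;  398610 + 183438 = 582048
1512 + 120 = 1632;  10182 + 1632 = 11814;  48560 + 11814 = 60374;  183438 + 60374 = 243812;  582048 + 243812 = 825860

825860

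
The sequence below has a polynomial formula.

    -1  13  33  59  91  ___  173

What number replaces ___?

129

Using the first 5 terms:
D1: 14  20  26  32
D2: 6  6  6
Constant second difference = 6.
Extend forward: 32 + 6 = 38;  91 + 38 = 129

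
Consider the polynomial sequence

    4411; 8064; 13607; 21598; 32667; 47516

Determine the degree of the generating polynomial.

4

Δ: 3653, 5543, 7991, 11069, 14849
Δ²: 1890, 2448, 3078, 3780
Δ³: 558, 630, 702
Δ⁴: 72, 72
The fourth differences are constant, so the polynomial has degree 4.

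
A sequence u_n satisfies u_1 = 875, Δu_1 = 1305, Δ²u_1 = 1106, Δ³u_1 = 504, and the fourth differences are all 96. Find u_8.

Build the table forward from the leading diagonal:
Fourth differences: 96, 96, 96, 96, 96, 96, 96, 96
Third differences: 504, 600, 696, 792, 888, 984, 1080, 1176
Second differences: 1106, 1610, 2210, 2906, 3698, 4586, 5570, 6650
First differences: 1305, 2411, 4021, 6231, 9137, 12835, 17421, 22991
u: 875, 2180, 4591, 8612, 14843, 23980, 36815, 54236

54236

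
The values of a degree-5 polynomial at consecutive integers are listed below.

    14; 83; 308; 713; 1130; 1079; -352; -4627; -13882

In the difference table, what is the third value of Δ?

405

First differences: 69, 225, 405, 417, -51, -1431, -4275, -9255
Second differences: 156, 180, 12, -468, -1380, -2844, -4980
Third differences: 24, -168, -480, -912, -1464, -2136
Fourth differences: -192, -312, -432, -552, -672
Fifth differences: -120, -120, -120, -120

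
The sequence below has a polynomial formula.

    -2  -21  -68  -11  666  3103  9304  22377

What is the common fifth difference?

240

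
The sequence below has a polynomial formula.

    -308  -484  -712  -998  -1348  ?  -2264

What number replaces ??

Using the first 5 terms:
Δ: -176  -228  -286  -350
Δ²: -52  -58  -64
Δ³: -6  -6
Constant third difference = -6.
Extend forward: -64 − 6 = -70;  -350 − 70 = -420;  -1348 − 420 = -1768

-1768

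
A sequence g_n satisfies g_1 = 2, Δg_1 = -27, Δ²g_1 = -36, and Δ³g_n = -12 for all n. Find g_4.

Build the table forward from the leading diagonal:
Third differences: -12  -12  -12  -12
Second differences: -36  -48  -60  -72
First differences: -27  -63  -111  -171
g: 2  -25  -88  -199

-199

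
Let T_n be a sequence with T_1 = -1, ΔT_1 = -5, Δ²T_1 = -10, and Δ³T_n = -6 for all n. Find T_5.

-105

Build the table forward from the leading diagonal:
Δ³: -6, -6, -6, -6, -6
Δ²: -10, -16, -22, -28, -34
Δ: -5, -15, -31, -53, -81
T: -1, -6, -21, -52, -105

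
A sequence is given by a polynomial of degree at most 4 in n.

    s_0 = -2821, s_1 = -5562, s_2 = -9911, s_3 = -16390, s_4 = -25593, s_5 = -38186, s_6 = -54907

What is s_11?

-231302

D1: -2741, -4349, -6479, -9203, -12593, -16721
D2: -1608, -2130, -2724, -3390, -4128
D3: -522, -594, -666, -738
D4: -72, -72, -72
The fourth differences are constant (-72).
-738 − 72 = -810;  -4128 − 810 = -4938;  -16721 − 4938 = -21659;  -54907 − 21659 = -76566
-810 − 72 = -882;  -4938 − 882 = -5820;  -21659 − 5820 = -27479;  -76566 − 27479 = -104045
-882 − 72 = -954;  -5820 − 954 = -6774;  -27479 − 6774 = -34253;  -104045 − 34253 = -138298
-954 − 72 = -1026;  -6774 − 1026 = -7800;  -34253 − 7800 = -42053;  -138298 − 42053 = -180351
-1026 − 72 = -1098;  -7800 − 1098 = -8898;  -42053 − 8898 = -50951;  -180351 − 50951 = -231302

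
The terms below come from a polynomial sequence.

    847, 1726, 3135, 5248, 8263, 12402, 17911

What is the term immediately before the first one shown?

348

879  1409  2113  3015  4139  5509
530  704  902  1124  1370
174  198  222  246
24  24  24
The fourth differences are constant at 24.
Work back: 174 − 24 = 150;  530 − 150 = 380;  879 − 380 = 499;  847 − 499 = 348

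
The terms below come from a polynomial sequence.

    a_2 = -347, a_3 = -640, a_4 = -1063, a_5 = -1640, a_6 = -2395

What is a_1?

-160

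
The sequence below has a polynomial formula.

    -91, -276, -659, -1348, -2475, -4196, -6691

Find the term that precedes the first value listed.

First differences: -185  -383  -689  -1127  -1721  -2495
Second differences: -198  -306  -438  -594  -774
Third differences: -108  -132  -156  -180
Fourth differences: -24  -24  -24
The fourth differences are constant at -24.
Work back: -108 + 24 = -84;  -198 + 84 = -114;  -185 + 114 = -71;  -91 + 71 = -20

-20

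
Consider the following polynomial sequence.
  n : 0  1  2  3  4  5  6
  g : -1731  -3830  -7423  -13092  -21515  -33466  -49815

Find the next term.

-71528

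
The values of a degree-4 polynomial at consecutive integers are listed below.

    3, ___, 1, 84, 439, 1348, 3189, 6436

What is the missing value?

4

Using the last 6 terms:
83  355  909  1841  3247
272  554  932  1406
282  378  474
96  96
Constant fourth difference = 96.
Extend backward: 282 − 96 = 186;  272 − 186 = 86;  83 − 86 = -3;  1 + 3 = 4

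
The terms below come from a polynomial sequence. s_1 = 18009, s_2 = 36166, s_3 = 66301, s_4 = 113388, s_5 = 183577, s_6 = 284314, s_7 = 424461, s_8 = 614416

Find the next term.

First differences: 18157  30135  47087  70189  100737  140147  189955
Second differences: 11978  16952  23102  30548  39410  49808
Third differences: 4974  6150  7446  8862  10398
Fourth differences: 1176  1296  1416  1536
Fifth differences: 120  120  120
Constant fifth difference = 120, so extend:
1536 + 120 = 1656;  10398 + 1656 = 12054;  49808 + 12054 = 61862;  189955 + 61862 = 251817;  614416 + 251817 = 866233

866233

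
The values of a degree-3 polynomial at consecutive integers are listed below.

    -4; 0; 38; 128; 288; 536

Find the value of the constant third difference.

Δ: 4, 38, 90, 160, 248
Δ²: 34, 52, 70, 88
Δ³: 18, 18, 18

18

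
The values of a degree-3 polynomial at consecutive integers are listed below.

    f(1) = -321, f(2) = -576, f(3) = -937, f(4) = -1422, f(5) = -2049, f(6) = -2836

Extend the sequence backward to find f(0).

-255, -361, -485, -627, -787
-106, -124, -142, -160
-18, -18, -18
The third differences are constant at -18.
Work back: -106 + 18 = -88;  -255 + 88 = -167;  -321 + 167 = -154

-154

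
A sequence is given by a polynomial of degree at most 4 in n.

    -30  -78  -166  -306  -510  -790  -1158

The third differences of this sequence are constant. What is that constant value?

Δ: -48, -88, -140, -204, -280, -368
Δ²: -40, -52, -64, -76, -88
Δ³: -12, -12, -12, -12

-12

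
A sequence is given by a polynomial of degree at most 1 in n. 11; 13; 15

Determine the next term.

First differences: 2, 2
First differences constant at 2.
15 + 2 = 17

17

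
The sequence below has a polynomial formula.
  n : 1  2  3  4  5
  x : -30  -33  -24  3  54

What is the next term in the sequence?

-3, 9, 27, 51
12, 18, 24
6, 6
Third differences constant at 6.
24 + 6 = 30;  51 + 30 = 81;  54 + 81 = 135

135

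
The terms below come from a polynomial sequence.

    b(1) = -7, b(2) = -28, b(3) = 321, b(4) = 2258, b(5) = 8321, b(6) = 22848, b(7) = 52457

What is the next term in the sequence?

106526

-21 , 349 , 1937 , 6063 , 14527 , 29609
370 , 1588 , 4126 , 8464 , 15082
1218 , 2538 , 4338 , 6618
1320 , 1800 , 2280
480 , 480
The fifth differences are constant (480).
2280 + 480 = 2760;  6618 + 2760 = 9378;  15082 + 9378 = 24460;  29609 + 24460 = 54069;  52457 + 54069 = 106526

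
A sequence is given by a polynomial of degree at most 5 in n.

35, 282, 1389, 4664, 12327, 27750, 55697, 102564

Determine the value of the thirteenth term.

247 , 1107 , 3275 , 7663 , 15423 , 27947 , 46867
860 , 2168 , 4388 , 7760 , 12524 , 18920
1308 , 2220 , 3372 , 4764 , 6396
912 , 1152 , 1392 , 1632
240 , 240 , 240
Constant fifth difference = 240, so extend:
1632 + 240 = 1872;  6396 + 1872 = 8268;  18920 + 8268 = 27188;  46867 + 27188 = 74055;  102564 + 74055 = 176619
1872 + 240 = 2112;  8268 + 2112 = 10380;  27188 + 10380 = 37568;  74055 + 37568 = 111623;  176619 + 111623 = 288242
2112 + 240 = 2352;  10380 + 2352 = 12732;  37568 + 12732 = 50300;  111623 + 50300 = 161923;  288242 + 161923 = 450165
2352 + 240 = 2592;  12732 + 2592 = 15324;  50300 + 15324 = 65624;  161923 + 65624 = 227547;  450165 + 227547 = 677712
2592 + 240 = 2832;  15324 + 2832 = 18156;  65624 + 18156 = 83780;  227547 + 83780 = 311327;  677712 + 311327 = 989039

989039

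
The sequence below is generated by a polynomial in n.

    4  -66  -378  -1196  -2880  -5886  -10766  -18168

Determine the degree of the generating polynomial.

4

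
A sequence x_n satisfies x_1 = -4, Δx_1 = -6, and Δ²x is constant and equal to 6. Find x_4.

Build the table forward from the leading diagonal:
Δ²: 6  6  6  6
Δ: -6  0  6  12
x: -4  -10  -10  -4

-4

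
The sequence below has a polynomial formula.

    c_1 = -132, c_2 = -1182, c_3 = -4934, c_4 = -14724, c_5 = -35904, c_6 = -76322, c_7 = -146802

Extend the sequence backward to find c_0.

First differences: -1050  -3752  -9790  -21180  -40418  -70480
Second differences: -2702  -6038  -11390  -19238  -30062
Third differences: -3336  -5352  -7848  -10824
Fourth differences: -2016  -2496  -2976
Fifth differences: -480  -480
The fifth differences are constant at -480.
Work back: -2016 + 480 = -1536;  -3336 + 1536 = -1800;  -2702 + 1800 = -902;  -1050 + 902 = -148;  -132 + 148 = 16

16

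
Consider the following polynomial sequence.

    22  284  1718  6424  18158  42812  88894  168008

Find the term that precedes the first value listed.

8

Δ: 262  1434  4706  11734  24654  46082  79114
Δ²: 1172  3272  7028  12920  21428  33032
Δ³: 2100  3756  5892  8508  11604
Δ⁴: 1656  2136  2616  3096
Δ⁵: 480  480  480
The fifth differences are constant at 480.
Work back: 1656 − 480 = 1176;  2100 − 1176 = 924;  1172 − 924 = 248;  262 − 248 = 14;  22 − 14 = 8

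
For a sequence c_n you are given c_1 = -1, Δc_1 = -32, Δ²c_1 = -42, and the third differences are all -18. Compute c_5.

-453

Build the table forward from the leading diagonal:
Third differences: -18, -18, -18, -18, -18
Second differences: -42, -60, -78, -96, -114
First differences: -32, -74, -134, -212, -308
c: -1, -33, -107, -241, -453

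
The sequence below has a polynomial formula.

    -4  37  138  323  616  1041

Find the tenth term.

4541

41, 101, 185, 293, 425
60, 84, 108, 132
24, 24, 24
Constant third difference = 24, so extend:
132 + 24 = 156;  425 + 156 = 581;  1041 + 581 = 1622
156 + 24 = 180;  581 + 180 = 761;  1622 + 761 = 2383
180 + 24 = 204;  761 + 204 = 965;  2383 + 965 = 3348
204 + 24 = 228;  965 + 228 = 1193;  3348 + 1193 = 4541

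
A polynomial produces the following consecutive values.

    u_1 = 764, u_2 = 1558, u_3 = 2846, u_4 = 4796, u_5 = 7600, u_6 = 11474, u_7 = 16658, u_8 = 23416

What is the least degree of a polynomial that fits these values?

4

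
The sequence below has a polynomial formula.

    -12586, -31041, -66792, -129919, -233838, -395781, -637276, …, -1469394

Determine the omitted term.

-984627

Using the first 7 terms:
D1: -18455, -35751, -63127, -103919, -161943, -241495
D2: -17296, -27376, -40792, -58024, -79552
D3: -10080, -13416, -17232, -21528
D4: -3336, -3816, -4296
D5: -480, -480
Constant fifth difference = -480.
Extend forward: -4296 − 480 = -4776;  -21528 − 4776 = -26304;  -79552 − 26304 = -105856;  -241495 − 105856 = -347351;  -637276 − 347351 = -984627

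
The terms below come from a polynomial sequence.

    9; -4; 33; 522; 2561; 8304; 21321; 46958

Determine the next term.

92697

Δ: -13, 37, 489, 2039, 5743, 13017, 25637
Δ²: 50, 452, 1550, 3704, 7274, 12620
Δ³: 402, 1098, 2154, 3570, 5346
Δ⁴: 696, 1056, 1416, 1776
Δ⁵: 360, 360, 360
Fifth differences constant at 360.
1776 + 360 = 2136;  5346 + 2136 = 7482;  12620 + 7482 = 20102;  25637 + 20102 = 45739;  46958 + 45739 = 92697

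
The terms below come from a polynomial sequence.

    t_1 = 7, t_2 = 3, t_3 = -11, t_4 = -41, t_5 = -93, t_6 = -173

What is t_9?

-641

Δ: -4 , -14 , -30 , -52 , -80
Δ²: -10 , -16 , -22 , -28
Δ³: -6 , -6 , -6
The third differences are constant (-6).
-28 − 6 = -34;  -80 − 34 = -114;  -173 − 114 = -287
-34 − 6 = -40;  -114 − 40 = -154;  -287 − 154 = -441
-40 − 6 = -46;  -154 − 46 = -200;  -441 − 200 = -641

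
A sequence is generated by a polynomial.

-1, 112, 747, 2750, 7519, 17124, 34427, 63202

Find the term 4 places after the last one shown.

407142

113, 635, 2003, 4769, 9605, 17303, 28775
522, 1368, 2766, 4836, 7698, 11472
846, 1398, 2070, 2862, 3774
552, 672, 792, 912
120, 120, 120
The fifth differences are constant (120).
912 + 120 = 1032;  3774 + 1032 = 4806;  11472 + 4806 = 16278;  28775 + 16278 = 45053;  63202 + 45053 = 108255
1032 + 120 = 1152;  4806 + 1152 = 5958;  16278 + 5958 = 22236;  45053 + 22236 = 67289;  108255 + 67289 = 175544
1152 + 120 = 1272;  5958 + 1272 = 7230;  22236 + 7230 = 29466;  67289 + 29466 = 96755;  175544 + 96755 = 272299
1272 + 120 = 1392;  7230 + 1392 = 8622;  29466 + 8622 = 38088;  96755 + 38088 = 134843;  272299 + 134843 = 407142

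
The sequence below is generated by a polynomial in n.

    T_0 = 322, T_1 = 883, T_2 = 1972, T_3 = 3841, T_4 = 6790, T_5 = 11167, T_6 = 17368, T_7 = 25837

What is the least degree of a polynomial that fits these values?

4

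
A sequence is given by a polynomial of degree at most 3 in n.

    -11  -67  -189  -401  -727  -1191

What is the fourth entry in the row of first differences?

-326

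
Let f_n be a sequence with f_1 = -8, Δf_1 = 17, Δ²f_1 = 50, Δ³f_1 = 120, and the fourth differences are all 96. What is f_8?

8721

Build the table forward from the leading diagonal:
D4: 96, 96, 96, 96, 96, 96, 96, 96
D3: 120, 216, 312, 408, 504, 600, 696, 792
D2: 50, 170, 386, 698, 1106, 1610, 2210, 2906
D1: 17, 67, 237, 623, 1321, 2427, 4037, 6247
f: -8, 9, 76, 313, 936, 2257, 4684, 8721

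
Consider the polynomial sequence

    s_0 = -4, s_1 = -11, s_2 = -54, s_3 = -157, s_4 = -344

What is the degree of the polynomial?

3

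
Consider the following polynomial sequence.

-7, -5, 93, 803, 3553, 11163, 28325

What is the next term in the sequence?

2, 98, 710, 2750, 7610, 17162
96, 612, 2040, 4860, 9552
516, 1428, 2820, 4692
912, 1392, 1872
480, 480
Fifth differences constant at 480.
1872 + 480 = 2352;  4692 + 2352 = 7044;  9552 + 7044 = 16596;  17162 + 16596 = 33758;  28325 + 33758 = 62083

62083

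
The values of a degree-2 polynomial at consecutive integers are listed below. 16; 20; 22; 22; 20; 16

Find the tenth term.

Δ: 4, 2, 0, -2, -4
Δ²: -2, -2, -2, -2
Constant second difference = -2, so extend:
-4 − 2 = -6;  16 − 6 = 10
-6 − 2 = -8;  10 − 8 = 2
-8 − 2 = -10;  2 − 10 = -8
-10 − 2 = -12;  -8 − 12 = -20

-20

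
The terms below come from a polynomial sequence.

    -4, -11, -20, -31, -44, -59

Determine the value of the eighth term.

-95

First differences: -7, -9, -11, -13, -15
Second differences: -2, -2, -2, -2
Second differences constant at -2.
-15 − 2 = -17;  -59 − 17 = -76
-17 − 2 = -19;  -76 − 19 = -95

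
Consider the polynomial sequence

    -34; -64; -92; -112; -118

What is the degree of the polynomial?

3

D1: -30, -28, -20, -6
D2: 2, 8, 14
D3: 6, 6
The third differences are constant, so the polynomial has degree 3.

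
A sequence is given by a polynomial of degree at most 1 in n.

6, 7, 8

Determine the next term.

9

D1: 1, 1
The first differences are constant (1).
8 + 1 = 9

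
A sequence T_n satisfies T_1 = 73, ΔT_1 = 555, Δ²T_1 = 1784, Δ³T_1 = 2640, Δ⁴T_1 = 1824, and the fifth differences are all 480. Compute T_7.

113203

Build the table forward from the leading diagonal:
Δ⁵: 480  480  480  480  480  480  480
Δ⁴: 1824  2304  2784  3264  3744  4224  4704
Δ³: 2640  4464  6768  9552  12816  16560  20784
Δ²: 1784  4424  8888  15656  25208  38024  54584
Δ: 555  2339  6763  15651  31307  56515  94539
T: 73  628  2967  9730  25381  56688  113203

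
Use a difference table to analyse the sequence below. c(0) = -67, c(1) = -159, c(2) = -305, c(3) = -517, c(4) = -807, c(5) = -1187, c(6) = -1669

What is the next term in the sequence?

-92, -146, -212, -290, -380, -482
-54, -66, -78, -90, -102
-12, -12, -12, -12
Constant third difference = -12, so extend:
-102 − 12 = -114;  -482 − 114 = -596;  -1669 − 596 = -2265

-2265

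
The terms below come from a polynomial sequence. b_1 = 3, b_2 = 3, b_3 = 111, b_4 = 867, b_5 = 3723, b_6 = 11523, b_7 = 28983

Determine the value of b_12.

D1: 0 , 108 , 756 , 2856 , 7800 , 17460
D2: 108 , 648 , 2100 , 4944 , 9660
D3: 540 , 1452 , 2844 , 4716
D4: 912 , 1392 , 1872
D5: 480 , 480
Fifth differences constant at 480.
1872 + 480 = 2352;  4716 + 2352 = 7068;  9660 + 7068 = 16728;  17460 + 16728 = 34188;  28983 + 34188 = 63171
2352 + 480 = 2832;  7068 + 2832 = 9900;  16728 + 9900 = 26628;  34188 + 26628 = 60816;  63171 + 60816 = 123987
2832 + 480 = 3312;  9900 + 3312 = 13212;  26628 + 13212 = 39840;  60816 + 39840 = 100656;  123987 + 100656 = 224643
3312 + 480 = 3792;  13212 + 3792 = 17004;  39840 + 17004 = 56844;  100656 + 56844 = 157500;  224643 + 157500 = 382143
3792 + 480 = 4272;  17004 + 4272 = 21276;  56844 + 21276 = 78120;  157500 + 78120 = 235620;  382143 + 235620 = 617763

617763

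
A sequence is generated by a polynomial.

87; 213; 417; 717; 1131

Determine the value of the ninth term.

4287

First differences: 126, 204, 300, 414
Second differences: 78, 96, 114
Third differences: 18, 18
Constant third difference = 18, so extend:
114 + 18 = 132;  414 + 132 = 546;  1131 + 546 = 1677
132 + 18 = 150;  546 + 150 = 696;  1677 + 696 = 2373
150 + 18 = 168;  696 + 168 = 864;  2373 + 864 = 3237
168 + 18 = 186;  864 + 186 = 1050;  3237 + 1050 = 4287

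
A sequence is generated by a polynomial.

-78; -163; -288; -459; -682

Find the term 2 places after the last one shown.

-85 , -125 , -171 , -223
-40 , -46 , -52
-6 , -6
Third differences constant at -6.
-52 − 6 = -58;  -223 − 58 = -281;  -682 − 281 = -963
-58 − 6 = -64;  -281 − 64 = -345;  -963 − 345 = -1308

-1308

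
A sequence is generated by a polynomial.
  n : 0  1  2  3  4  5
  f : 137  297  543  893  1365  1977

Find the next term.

D1: 160, 246, 350, 472, 612
D2: 86, 104, 122, 140
D3: 18, 18, 18
Third differences constant at 18.
140 + 18 = 158;  612 + 158 = 770;  1977 + 770 = 2747

2747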